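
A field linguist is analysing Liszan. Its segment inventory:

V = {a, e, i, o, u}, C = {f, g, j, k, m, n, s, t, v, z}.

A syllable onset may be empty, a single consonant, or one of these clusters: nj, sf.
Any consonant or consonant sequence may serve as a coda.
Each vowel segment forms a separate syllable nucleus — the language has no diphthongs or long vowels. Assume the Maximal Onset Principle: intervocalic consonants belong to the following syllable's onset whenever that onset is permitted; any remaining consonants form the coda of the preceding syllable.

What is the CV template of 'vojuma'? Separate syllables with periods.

CV.CV.CV

Nuclei (vowels): o, u, a → 3 syllables.
V1 /o/ – V2 /u/: /j/ → onset of the next syllable (single consonants are always licit onsets).
V2 /u/ – V3 /a/: /m/ is a single consonant, so it becomes the next onset.
So the parse is vo.ju.ma.
Mapping each syllable to C/V: /vo/ → CV, /ju/ → CV, /ma/ → CV.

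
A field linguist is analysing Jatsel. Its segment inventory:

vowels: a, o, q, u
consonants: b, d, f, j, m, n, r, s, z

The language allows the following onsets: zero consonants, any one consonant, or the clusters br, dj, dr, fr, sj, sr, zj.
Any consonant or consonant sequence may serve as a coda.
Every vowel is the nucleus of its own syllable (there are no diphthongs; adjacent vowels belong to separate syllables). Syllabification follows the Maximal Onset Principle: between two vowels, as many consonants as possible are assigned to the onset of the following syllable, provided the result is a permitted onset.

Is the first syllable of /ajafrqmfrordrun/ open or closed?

open

Nuclei (vowels): a, a, q, o, u → 5 syllables.
/a…a/ gap (V1→V2): /j/ is a single consonant, so it becomes the next onset.
/a…q/ gap (V2→V3): /fr/ is a licit onset in full, so it all attaches to the next syllable.
/q…o/ gap (V3→V4): /mfr/ splits as /m/ + /fr/ (/fr/ is the longest suffix that is a licit onset).
/o…u/ gap (V4→V5): /rdr/; trying suffixes from longest down, /dr/ is the first permitted one, so coda /r/ | onset /dr/.
Syllabification: a.ja.frqm.fror.drun.
Syllable 1 is /a/; it ends in its nucleus with no coda, so it is open.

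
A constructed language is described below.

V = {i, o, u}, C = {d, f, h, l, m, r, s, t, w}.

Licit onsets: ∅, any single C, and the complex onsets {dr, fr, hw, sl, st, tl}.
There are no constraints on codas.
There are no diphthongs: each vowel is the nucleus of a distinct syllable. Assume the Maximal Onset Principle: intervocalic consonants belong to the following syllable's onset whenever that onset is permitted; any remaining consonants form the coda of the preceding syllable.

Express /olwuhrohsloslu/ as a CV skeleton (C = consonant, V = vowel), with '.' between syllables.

Nuclei (vowels): o, u, o, o, u → 5 syllables.
/o…u/ gap (V1→V2): /lw/; trying suffixes from longest down, /w/ is the first permitted one, so coda /l/ | onset /w/.
/u…o/ gap (V2→V3): /hr/ splits as /h/ + /r/ (/r/ is the longest suffix that is a licit onset).
/o…o/ gap (V3→V4): /hsl/; trying suffixes from longest down, /sl/ is the first permitted one, so coda /h/ | onset /sl/.
/o…u/ gap (V4→V5): cluster /sl/ — /sl/ is itself a permitted onset, so the whole cluster goes right; preceding coda = ∅.
Result: ol.wuh.roh.slo.slu.
Mapping each syllable to C/V: /ol/ → VC, /wuh/ → CVC, /roh/ → CVC, /slo/ → CCV, /slu/ → CCV.

VC.CVC.CVC.CCV.CCV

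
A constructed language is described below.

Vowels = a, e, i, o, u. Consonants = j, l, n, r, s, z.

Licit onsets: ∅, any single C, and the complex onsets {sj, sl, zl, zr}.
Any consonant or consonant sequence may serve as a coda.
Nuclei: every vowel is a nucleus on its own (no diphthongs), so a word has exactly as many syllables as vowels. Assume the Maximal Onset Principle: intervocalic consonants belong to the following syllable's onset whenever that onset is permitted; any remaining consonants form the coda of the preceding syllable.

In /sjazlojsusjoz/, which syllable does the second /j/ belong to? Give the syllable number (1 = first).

Vowels present: a, o, u, o; each is a nucleus, giving 4 syllables.
V1 /a/ – V2 /o/: /zl/ — entire cluster is a permitted onset → onset /zl/, coda ∅.
V2 /o/ – V3 /u/: /js/ — longest licit onset from the right is /s/, leaving /j/ as coda.
V3 /u/ – V4 /o/: /sj/ — entire cluster is a permitted onset → onset /sj/, coda ∅.
Syllabification: sja.zloj.su.sjoz.
The second /j/ is in the coda of syllable 2 (/zloj/).

2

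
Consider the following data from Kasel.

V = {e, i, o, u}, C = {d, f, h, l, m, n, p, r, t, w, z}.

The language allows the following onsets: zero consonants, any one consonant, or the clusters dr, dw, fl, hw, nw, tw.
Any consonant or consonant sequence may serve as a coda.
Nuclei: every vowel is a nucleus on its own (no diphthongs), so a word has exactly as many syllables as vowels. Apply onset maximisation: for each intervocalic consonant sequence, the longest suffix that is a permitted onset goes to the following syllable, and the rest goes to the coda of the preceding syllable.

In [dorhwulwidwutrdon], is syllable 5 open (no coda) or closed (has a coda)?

closed

The vowels are o, u, i, u, o — 5 nuclei, so 5 syllables.
Between /o/ (V1) and /u/ (V2): cluster /rhw/ — the longest permitted-onset suffix is /hw/; onset = /hw/, preceding coda = /r/.
Between /u/ (V2) and /i/ (V3): cluster /lw/ — the longest permitted-onset suffix is /w/; onset = /w/, preceding coda = /l/.
Between /i/ (V3) and /u/ (V4): /dw/ is a licit onset in full, so it all attaches to the next syllable.
Between /u/ (V4) and /o/ (V5): /trd/; trying suffixes from longest down, /d/ is the first permitted one, so coda /tr/ | onset /d/.
Putting it together: dor.hwul.wi.dwutr.don.
Syllable 5 is /don/ with coda /n/, so it is closed.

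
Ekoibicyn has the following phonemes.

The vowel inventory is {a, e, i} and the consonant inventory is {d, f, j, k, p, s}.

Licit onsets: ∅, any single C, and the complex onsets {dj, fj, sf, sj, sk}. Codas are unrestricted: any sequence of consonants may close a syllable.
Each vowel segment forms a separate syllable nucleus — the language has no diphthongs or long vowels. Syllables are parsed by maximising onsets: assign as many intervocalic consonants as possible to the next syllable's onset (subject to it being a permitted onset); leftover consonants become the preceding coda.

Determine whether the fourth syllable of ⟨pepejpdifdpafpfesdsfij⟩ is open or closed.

Vowels present: e, e, i, a, e, i; each is a nucleus, giving 6 syllables.
V1 /e/ – V2 /e/: just /p/ — single C goes to the following onset.
V2 /e/ – V3 /i/: cluster /jpd/ — the longest permitted-onset suffix is /d/; onset = /d/, preceding coda = /jp/.
V3 /i/ – V4 /a/: /fdp/ splits as /fd/ + /p/ (/p/ is the longest suffix that is a licit onset).
V4 /a/ – V5 /e/: /fpf/; trying suffixes from longest down, /f/ is the first permitted one, so coda /fp/ | onset /f/.
V5 /e/ – V6 /i/: /sdsf/ — longest licit onset from the right is /sf/, leaving /sd/ as coda.
So the parse is pe.pejp.difd.pafp.fesd.sfij.
Syllable 4 is /pafp/ with coda /fp/, so it is closed.

closed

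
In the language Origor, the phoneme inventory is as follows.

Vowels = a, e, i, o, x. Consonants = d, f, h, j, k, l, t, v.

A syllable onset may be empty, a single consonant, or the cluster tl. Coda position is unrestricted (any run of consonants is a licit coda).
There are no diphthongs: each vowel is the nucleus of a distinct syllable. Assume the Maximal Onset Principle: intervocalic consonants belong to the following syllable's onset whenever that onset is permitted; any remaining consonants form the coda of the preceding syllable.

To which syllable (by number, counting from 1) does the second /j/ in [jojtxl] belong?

1

Vowels present: o, x; each is a nucleus, giving 2 syllables.
V1 /o/ – V2 /x/: cluster /jt/ — the longest permitted-onset suffix is /t/; onset = /t/, preceding coda = /j/.
Result: joj.txl.
The second /j/ is in the coda of syllable 1 (/joj/).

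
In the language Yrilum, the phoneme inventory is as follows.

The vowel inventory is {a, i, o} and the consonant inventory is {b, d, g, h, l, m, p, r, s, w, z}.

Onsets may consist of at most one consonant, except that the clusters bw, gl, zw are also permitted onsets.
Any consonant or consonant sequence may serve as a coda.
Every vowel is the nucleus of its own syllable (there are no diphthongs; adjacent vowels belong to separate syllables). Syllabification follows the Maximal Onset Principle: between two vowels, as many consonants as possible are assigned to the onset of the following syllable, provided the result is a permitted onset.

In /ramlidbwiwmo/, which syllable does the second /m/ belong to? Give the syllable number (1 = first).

The vowels are a, i, i, o — 4 nuclei, so 4 syllables.
σ1/σ2 boundary: /ml/ — longest licit onset from the right is /l/, leaving /m/ as coda.
σ2/σ3 boundary: cluster /dbw/ — the longest permitted-onset suffix is /bw/; onset = /bw/, preceding coda = /d/.
σ3/σ4 boundary: cluster /wm/ — the longest permitted-onset suffix is /m/; onset = /m/, preceding coda = /w/.
Syllabification: ram.lid.bwiw.mo.
The second /m/ is in the onset of syllable 4 (/mo/).

4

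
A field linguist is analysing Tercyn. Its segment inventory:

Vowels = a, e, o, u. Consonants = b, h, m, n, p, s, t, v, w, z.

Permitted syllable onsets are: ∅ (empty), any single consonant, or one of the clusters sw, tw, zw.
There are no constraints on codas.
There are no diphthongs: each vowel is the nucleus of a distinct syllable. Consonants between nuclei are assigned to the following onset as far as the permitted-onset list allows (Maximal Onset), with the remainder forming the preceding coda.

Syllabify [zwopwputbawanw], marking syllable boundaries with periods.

Vowels present: o, u, a, a; each is a nucleus, giving 4 syllables.
V1 /o/ – V2 /u/: /pwp/ — longest licit onset from the right is /p/, leaving /pw/ as coda.
V2 /u/ – V3 /a/: /tb/; trying suffixes from longest down, /b/ is the first permitted one, so coda /t/ | onset /b/.
V3 /a/ – V4 /a/: /w/ → onset of the next syllable (single consonants are always licit onsets).

zwopw.put.ba.wanw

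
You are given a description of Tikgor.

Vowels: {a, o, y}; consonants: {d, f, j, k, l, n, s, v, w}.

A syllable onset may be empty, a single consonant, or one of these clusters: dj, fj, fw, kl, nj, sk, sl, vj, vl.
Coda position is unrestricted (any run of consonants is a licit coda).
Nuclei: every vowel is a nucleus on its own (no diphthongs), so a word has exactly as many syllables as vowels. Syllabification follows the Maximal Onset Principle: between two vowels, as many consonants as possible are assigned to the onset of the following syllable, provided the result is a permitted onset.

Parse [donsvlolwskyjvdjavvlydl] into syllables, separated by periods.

dons.vlolw.skyjv.djav.vlydl

Vowels present: o, o, y, a, y; each is a nucleus, giving 5 syllables.
/o…o/ gap (V1→V2): cluster /nsvl/ — the longest permitted-onset suffix is /vl/; onset = /vl/, preceding coda = /ns/.
/o…y/ gap (V2→V3): /lwsk/; trying suffixes from longest down, /sk/ is the first permitted one, so coda /lw/ | onset /sk/.
/y…a/ gap (V3→V4): /jvdj/ splits as /jv/ + /dj/ (/dj/ is the longest suffix that is a licit onset).
/a…y/ gap (V4→V5): cluster /vvl/ — the longest permitted-onset suffix is /vl/; onset = /vl/, preceding coda = /v/.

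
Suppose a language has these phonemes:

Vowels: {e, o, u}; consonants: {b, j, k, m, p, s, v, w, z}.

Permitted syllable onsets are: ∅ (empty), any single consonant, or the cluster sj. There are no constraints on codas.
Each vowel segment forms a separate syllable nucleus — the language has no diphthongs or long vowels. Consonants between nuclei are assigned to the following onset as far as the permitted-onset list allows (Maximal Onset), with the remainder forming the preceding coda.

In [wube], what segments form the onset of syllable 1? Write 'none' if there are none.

w

Vowels present: u, e; each is a nucleus, giving 2 syllables.
V1 /u/ – V2 /e/: /b/ is a single consonant, so it becomes the next onset.
Syllabification: wu.be.
Syllable 1 is /wu/: onset /w/, nucleus /u/, coda ∅.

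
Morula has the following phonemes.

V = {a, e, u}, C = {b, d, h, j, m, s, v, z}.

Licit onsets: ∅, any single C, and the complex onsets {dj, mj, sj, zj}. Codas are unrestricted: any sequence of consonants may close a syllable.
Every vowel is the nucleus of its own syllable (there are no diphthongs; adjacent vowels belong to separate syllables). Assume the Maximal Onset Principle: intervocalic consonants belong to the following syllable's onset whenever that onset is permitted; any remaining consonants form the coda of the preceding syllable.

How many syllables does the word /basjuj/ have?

2

The vowels are a, u — 2 nuclei, so 2 syllables.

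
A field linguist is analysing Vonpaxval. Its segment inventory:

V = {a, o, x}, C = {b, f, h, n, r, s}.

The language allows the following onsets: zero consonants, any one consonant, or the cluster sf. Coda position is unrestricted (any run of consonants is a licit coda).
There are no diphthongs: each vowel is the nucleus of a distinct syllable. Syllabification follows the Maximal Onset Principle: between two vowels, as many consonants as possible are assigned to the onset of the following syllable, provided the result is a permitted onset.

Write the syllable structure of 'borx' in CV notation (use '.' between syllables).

Vowels present: o, x; each is a nucleus, giving 2 syllables.
V1 /o/ – V2 /x/: /r/ → onset of the next syllable (single consonants are always licit onsets).
Syllabification: bo.rx.
Mapping each syllable to C/V: /bo/ → CV, /rx/ → CV.

CV.CV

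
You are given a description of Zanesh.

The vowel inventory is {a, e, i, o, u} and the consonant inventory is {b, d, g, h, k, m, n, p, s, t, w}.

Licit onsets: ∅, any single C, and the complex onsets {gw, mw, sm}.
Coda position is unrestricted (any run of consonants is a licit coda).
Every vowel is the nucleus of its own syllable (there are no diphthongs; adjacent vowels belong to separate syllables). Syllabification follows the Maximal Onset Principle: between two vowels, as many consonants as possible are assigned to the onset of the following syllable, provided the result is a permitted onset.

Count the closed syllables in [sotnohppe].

Nuclei (vowels): o, o, e → 3 syllables.
Between /o/ (V1) and /o/ (V2): /tn/ splits as /t/ + /n/ (/n/ is the longest suffix that is a licit onset).
Between /o/ (V2) and /e/ (V3): cluster /hpp/ — the longest permitted-onset suffix is /p/; onset = /p/, preceding coda = /hp/.
So the parse is sot.nohp.pe.
Classifying each syllable: /sot/ (closed), /nohp/ (closed), /pe/ (open).
Closed syllables: 2.

2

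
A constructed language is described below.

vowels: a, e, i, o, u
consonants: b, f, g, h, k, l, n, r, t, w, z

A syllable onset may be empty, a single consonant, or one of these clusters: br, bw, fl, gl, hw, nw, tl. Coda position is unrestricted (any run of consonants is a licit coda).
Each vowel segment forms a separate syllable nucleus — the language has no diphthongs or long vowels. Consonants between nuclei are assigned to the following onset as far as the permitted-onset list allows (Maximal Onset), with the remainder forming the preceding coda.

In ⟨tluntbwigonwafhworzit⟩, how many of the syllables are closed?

The vowels are u, i, o, a, o, i — 6 nuclei, so 6 syllables.
/u…i/ gap (V1→V2): /ntbw/; trying suffixes from longest down, /bw/ is the first permitted one, so coda /nt/ | onset /bw/.
/i…o/ gap (V2→V3): /g/ is a single consonant, so it becomes the next onset.
/o…a/ gap (V3→V4): /nw/ — entire cluster is a permitted onset → onset /nw/, coda ∅.
/a…o/ gap (V4→V5): /fhw/ splits as /f/ + /hw/ (/hw/ is the longest suffix that is a licit onset).
/o…i/ gap (V5→V6): /rz/ — longest licit onset from the right is /z/, leaving /r/ as coda.
Putting it together: tlunt.bwi.go.nwaf.hwor.zit.
Classifying each syllable: /tlunt/ (closed), /bwi/ (open), /go/ (open), /nwaf/ (closed), /hwor/ (closed), /zit/ (closed).
Closed syllables: 4.

4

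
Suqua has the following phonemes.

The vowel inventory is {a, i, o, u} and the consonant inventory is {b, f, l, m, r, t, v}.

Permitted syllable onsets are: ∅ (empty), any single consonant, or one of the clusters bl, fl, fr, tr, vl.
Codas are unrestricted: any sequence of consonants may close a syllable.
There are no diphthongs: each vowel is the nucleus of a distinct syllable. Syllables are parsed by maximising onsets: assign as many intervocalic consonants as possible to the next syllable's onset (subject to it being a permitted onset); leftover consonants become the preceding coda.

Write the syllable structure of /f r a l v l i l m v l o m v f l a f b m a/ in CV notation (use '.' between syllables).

CCVC.CCVCC.CCVCC.CCVCC.CV

The vowels are a, i, o, a, a — 5 nuclei, so 5 syllables.
V1 /a/ – V2 /i/: /lvl/ splits as /l/ + /vl/ (/vl/ is the longest suffix that is a licit onset).
V2 /i/ – V3 /o/: cluster /lmvl/ — the longest permitted-onset suffix is /vl/; onset = /vl/, preceding coda = /lm/.
V3 /o/ – V4 /a/: cluster /mvfl/ — the longest permitted-onset suffix is /fl/; onset = /fl/, preceding coda = /mv/.
V4 /a/ – V5 /a/: /fbm/ splits as /fb/ + /m/ (/m/ is the longest suffix that is a licit onset).
Result: fral.vlilm.vlomv.flafb.ma.
Mapping each syllable to C/V: /fral/ → CCVC, /vlilm/ → CCVCC, /vlomv/ → CCVCC, /flafb/ → CCVCC, /ma/ → CV.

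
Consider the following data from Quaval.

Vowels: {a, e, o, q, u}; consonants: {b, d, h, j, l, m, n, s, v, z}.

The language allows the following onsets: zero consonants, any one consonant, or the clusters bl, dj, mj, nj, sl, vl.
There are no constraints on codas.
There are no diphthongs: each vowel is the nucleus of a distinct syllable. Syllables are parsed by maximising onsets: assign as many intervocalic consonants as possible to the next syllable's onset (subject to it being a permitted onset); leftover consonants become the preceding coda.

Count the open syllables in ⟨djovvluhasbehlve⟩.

Nuclei (vowels): o, u, a, e, e → 5 syllables.
Between /o/ (V1) and /u/ (V2): /vvl/; trying suffixes from longest down, /vl/ is the first permitted one, so coda /v/ | onset /vl/.
Between /u/ (V2) and /a/ (V3): /h/ is a single consonant, so it becomes the next onset.
Between /a/ (V3) and /e/ (V4): /sb/; trying suffixes from longest down, /b/ is the first permitted one, so coda /s/ | onset /b/.
Between /e/ (V4) and /e/ (V5): cluster /hlv/ — the longest permitted-onset suffix is /v/; onset = /v/, preceding coda = /hl/.
So the parse is djov.vlu.has.behl.ve.
Classifying each syllable: /djov/ (closed), /vlu/ (open), /has/ (closed), /behl/ (closed), /ve/ (open).
Open syllables: 2.

2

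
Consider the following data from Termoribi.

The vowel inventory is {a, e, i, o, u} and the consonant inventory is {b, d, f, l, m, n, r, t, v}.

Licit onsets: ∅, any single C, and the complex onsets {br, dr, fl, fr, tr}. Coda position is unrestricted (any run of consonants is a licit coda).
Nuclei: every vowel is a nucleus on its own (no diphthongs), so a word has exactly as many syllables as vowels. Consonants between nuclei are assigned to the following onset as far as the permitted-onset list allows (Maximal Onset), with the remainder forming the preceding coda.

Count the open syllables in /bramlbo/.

1

Nuclei (vowels): a, o → 2 syllables.
V1 /a/ – V2 /o/: cluster /mlb/ — the longest permitted-onset suffix is /b/; onset = /b/, preceding coda = /ml/.
So the parse is braml.bo.
Classifying each syllable: /braml/ (closed), /bo/ (open).
Open syllables: 1.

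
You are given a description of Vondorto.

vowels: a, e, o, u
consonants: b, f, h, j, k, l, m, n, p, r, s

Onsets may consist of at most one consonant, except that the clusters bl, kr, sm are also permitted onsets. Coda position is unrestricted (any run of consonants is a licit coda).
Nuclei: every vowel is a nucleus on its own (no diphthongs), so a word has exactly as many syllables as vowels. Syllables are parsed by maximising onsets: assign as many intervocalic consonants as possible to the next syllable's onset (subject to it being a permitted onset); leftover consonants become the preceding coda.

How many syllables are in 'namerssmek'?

The vowels are a, e, e — 3 nuclei, so 3 syllables.

3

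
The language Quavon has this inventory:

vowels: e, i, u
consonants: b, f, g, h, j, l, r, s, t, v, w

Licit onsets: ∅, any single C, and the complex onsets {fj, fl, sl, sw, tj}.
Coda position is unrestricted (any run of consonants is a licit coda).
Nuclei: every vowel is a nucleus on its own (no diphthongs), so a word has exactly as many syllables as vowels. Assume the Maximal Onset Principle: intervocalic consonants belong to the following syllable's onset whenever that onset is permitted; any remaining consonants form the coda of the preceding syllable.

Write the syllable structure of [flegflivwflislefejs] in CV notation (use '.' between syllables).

Nuclei (vowels): e, i, i, e, e → 5 syllables.
/e…i/ gap (V1→V2): cluster /gfl/ — the longest permitted-onset suffix is /fl/; onset = /fl/, preceding coda = /g/.
/i…i/ gap (V2→V3): /vwfl/ splits as /vw/ + /fl/ (/fl/ is the longest suffix that is a licit onset).
/i…e/ gap (V3→V4): cluster /sl/ — /sl/ is itself a permitted onset, so the whole cluster goes right; preceding coda = ∅.
/e…e/ gap (V4→V5): /f/ → onset of the next syllable (single consonants are always licit onsets).
Result: fleg.flivw.fli.sle.fejs.
Mapping each syllable to C/V: /fleg/ → CCVC, /flivw/ → CCVCC, /fli/ → CCV, /sle/ → CCV, /fejs/ → CVCC.

CCVC.CCVCC.CCV.CCV.CVCC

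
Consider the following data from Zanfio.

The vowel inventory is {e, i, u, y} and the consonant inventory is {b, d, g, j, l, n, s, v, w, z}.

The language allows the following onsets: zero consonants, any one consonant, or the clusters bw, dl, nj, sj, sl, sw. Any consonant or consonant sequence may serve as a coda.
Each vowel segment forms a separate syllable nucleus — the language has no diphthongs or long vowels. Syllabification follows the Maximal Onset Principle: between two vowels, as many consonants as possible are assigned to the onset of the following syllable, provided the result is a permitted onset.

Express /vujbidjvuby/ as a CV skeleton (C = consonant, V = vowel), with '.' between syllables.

CVC.CVCC.CV.CV

The vowels are u, i, u, y — 4 nuclei, so 4 syllables.
/u…i/ gap (V1→V2): /jb/ splits as /j/ + /b/ (/b/ is the longest suffix that is a licit onset).
/i…u/ gap (V2→V3): /djv/; trying suffixes from longest down, /v/ is the first permitted one, so coda /dj/ | onset /v/.
/u…y/ gap (V3→V4): /b/ is a single consonant, so it becomes the next onset.
So the parse is vuj.bidj.vu.by.
Mapping each syllable to C/V: /vuj/ → CVC, /bidj/ → CVCC, /vu/ → CV, /by/ → CV.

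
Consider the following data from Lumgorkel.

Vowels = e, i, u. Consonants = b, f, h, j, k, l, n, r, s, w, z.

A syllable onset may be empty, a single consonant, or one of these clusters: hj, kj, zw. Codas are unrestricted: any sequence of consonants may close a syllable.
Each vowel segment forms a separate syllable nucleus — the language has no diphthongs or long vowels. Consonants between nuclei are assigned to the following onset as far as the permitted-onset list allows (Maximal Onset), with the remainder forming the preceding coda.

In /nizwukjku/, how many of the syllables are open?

The vowels are i, u, u — 3 nuclei, so 3 syllables.
σ1/σ2 boundary: /zw/ — entire cluster is a permitted onset → onset /zw/, coda ∅.
σ2/σ3 boundary: /kjk/ — longest licit onset from the right is /k/, leaving /kj/ as coda.
Putting it together: ni.zwukj.ku.
Classifying each syllable: /ni/ (open), /zwukj/ (closed), /ku/ (open).
Open syllables: 2.

2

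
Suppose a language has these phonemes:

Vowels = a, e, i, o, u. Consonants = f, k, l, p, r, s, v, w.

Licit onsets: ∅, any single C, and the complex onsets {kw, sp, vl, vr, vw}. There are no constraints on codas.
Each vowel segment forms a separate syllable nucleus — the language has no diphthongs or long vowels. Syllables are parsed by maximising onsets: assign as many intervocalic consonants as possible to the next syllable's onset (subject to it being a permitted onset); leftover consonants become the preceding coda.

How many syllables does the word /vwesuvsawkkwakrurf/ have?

Nuclei (vowels): e, u, a, a, u → 5 syllables.

5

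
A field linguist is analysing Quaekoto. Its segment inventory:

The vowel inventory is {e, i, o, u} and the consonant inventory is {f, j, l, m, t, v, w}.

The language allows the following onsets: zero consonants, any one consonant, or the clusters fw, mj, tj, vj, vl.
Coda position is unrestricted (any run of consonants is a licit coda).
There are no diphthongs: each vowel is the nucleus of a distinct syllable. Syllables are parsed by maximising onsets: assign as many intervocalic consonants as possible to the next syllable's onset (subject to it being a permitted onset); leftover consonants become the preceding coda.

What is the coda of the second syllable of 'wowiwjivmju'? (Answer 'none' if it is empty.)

The vowels are o, i, i, u — 4 nuclei, so 4 syllables.
Between /o/ (V1) and /i/ (V2): /w/ → onset of the next syllable (single consonants are always licit onsets).
Between /i/ (V2) and /i/ (V3): /wj/ splits as /w/ + /j/ (/j/ is the longest suffix that is a licit onset).
Between /i/ (V3) and /u/ (V4): /vmj/ — longest licit onset from the right is /mj/, leaving /v/ as coda.
So the parse is wo.wiw.jiv.mju.
Syllable 2 is /wiw/: onset /w/, nucleus /i/, coda /w/.

w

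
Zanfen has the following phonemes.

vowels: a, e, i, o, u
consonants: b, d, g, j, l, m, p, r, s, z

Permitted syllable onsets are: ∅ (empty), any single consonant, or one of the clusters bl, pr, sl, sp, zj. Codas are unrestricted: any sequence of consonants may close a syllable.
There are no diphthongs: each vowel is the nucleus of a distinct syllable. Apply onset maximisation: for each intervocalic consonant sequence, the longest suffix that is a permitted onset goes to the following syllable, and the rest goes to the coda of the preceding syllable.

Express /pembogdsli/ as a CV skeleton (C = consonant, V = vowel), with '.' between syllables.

Nuclei (vowels): e, o, i → 3 syllables.
σ1/σ2 boundary: /mb/; trying suffixes from longest down, /b/ is the first permitted one, so coda /m/ | onset /b/.
σ2/σ3 boundary: cluster /gdsl/ — the longest permitted-onset suffix is /sl/; onset = /sl/, preceding coda = /gd/.
Putting it together: pem.bogd.sli.
Mapping each syllable to C/V: /pem/ → CVC, /bogd/ → CVCC, /sli/ → CCV.

CVC.CVCC.CCV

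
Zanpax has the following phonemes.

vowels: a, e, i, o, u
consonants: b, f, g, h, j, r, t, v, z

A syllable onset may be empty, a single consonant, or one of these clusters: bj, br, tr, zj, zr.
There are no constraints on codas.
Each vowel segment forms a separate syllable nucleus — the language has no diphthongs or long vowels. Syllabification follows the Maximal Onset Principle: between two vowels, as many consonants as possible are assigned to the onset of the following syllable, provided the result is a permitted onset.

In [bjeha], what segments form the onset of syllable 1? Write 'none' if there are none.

Nuclei (vowels): e, a → 2 syllables.
σ1/σ2 boundary: /h/ → onset of the next syllable (single consonants are always licit onsets).
Syllabification: bje.ha.
Syllable 1 is /bje/: onset /bj/, nucleus /e/, coda ∅.

bj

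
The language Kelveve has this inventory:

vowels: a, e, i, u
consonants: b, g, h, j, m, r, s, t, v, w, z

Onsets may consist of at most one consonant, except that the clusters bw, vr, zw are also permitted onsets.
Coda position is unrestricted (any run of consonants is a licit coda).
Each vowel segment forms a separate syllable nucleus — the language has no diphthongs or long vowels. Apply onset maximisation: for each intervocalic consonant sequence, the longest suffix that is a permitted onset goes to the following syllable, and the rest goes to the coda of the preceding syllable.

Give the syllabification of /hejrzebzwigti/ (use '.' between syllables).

The vowels are e, e, i, i — 4 nuclei, so 4 syllables.
Between /e/ (V1) and /e/ (V2): cluster /jrz/ — the longest permitted-onset suffix is /z/; onset = /z/, preceding coda = /jr/.
Between /e/ (V2) and /i/ (V3): /bzw/ splits as /b/ + /zw/ (/zw/ is the longest suffix that is a licit onset).
Between /i/ (V3) and /i/ (V4): /gt/; trying suffixes from longest down, /t/ is the first permitted one, so coda /g/ | onset /t/.

hejr.zeb.zwig.ti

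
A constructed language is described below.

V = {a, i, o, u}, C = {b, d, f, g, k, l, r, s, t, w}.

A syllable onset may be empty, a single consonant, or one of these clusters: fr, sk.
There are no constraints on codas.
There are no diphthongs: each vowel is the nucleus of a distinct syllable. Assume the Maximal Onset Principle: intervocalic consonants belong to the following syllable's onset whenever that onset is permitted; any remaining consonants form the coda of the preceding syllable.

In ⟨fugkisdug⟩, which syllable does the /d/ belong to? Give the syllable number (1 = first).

Vowels present: u, i, u; each is a nucleus, giving 3 syllables.
/u…i/ gap (V1→V2): /gk/ — longest licit onset from the right is /k/, leaving /g/ as coda.
/i…u/ gap (V2→V3): cluster /sd/ — the longest permitted-onset suffix is /d/; onset = /d/, preceding coda = /s/.
Syllabification: fug.kis.dug.
The /d/ is in the onset of syllable 3 (/dug/).

3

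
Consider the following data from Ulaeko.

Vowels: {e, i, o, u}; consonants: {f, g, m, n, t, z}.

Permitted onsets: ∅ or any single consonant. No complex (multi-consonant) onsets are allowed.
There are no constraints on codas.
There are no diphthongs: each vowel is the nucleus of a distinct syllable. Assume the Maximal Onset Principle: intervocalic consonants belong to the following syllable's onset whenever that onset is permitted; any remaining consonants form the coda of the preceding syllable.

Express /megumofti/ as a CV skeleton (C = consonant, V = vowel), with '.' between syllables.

CV.CV.CVC.CV

Vowels present: e, u, o, i; each is a nucleus, giving 4 syllables.
σ1/σ2 boundary: /g/ → onset of the next syllable (single consonants are always licit onsets).
σ2/σ3 boundary: just /m/ — single C goes to the following onset.
σ3/σ4 boundary: /ft/ splits as /f/ + /t/ (/t/ is the longest suffix that is a licit onset).
Result: me.gu.mof.ti.
Mapping each syllable to C/V: /me/ → CV, /gu/ → CV, /mof/ → CVC, /ti/ → CV.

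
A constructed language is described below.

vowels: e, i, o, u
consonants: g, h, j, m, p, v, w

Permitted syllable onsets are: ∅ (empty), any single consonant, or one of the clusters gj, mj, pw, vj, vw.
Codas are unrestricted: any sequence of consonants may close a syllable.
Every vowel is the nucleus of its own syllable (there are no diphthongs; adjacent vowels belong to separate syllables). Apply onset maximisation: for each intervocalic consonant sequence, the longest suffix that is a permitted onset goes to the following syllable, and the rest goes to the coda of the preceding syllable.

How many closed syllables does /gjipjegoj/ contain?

The vowels are i, e, o — 3 nuclei, so 3 syllables.
/i…e/ gap (V1→V2): /pj/; trying suffixes from longest down, /j/ is the first permitted one, so coda /p/ | onset /j/.
/e…o/ gap (V2→V3): /g/ → onset of the next syllable (single consonants are always licit onsets).
So the parse is gjip.je.goj.
Classifying each syllable: /gjip/ (closed), /je/ (open), /goj/ (closed).
Closed syllables: 2.

2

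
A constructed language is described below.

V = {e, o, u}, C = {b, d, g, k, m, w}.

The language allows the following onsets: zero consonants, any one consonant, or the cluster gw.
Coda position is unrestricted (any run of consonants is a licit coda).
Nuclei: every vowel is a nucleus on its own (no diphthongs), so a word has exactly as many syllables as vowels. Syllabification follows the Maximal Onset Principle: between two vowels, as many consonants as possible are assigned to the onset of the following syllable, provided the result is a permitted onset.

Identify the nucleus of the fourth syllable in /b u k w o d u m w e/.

The vowels are u, o, u, e — 4 nuclei, so 4 syllables.
The fourth nucleus (vowel 4 from the left) is /e/.

e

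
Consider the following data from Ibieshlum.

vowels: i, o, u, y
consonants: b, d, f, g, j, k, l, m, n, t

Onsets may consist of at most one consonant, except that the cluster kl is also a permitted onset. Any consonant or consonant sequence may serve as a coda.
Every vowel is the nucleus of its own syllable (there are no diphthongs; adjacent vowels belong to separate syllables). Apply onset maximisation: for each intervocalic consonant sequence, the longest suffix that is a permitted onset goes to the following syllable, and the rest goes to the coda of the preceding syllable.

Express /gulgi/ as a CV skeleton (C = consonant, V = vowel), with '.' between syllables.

The vowels are u, i — 2 nuclei, so 2 syllables.
V1 /u/ – V2 /i/: /lg/; trying suffixes from longest down, /g/ is the first permitted one, so coda /l/ | onset /g/.
Result: gul.gi.
Mapping each syllable to C/V: /gul/ → CVC, /gi/ → CV.

CVC.CV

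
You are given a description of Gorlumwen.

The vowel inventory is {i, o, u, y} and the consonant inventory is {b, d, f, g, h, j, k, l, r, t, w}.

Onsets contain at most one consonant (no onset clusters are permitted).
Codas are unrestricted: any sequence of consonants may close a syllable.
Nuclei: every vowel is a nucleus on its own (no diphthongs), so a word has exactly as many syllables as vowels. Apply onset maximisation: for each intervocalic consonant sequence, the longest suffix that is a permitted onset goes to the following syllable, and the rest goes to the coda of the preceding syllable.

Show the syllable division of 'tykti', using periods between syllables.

tyk.ti

Nuclei (vowels): y, i → 2 syllables.
σ1/σ2 boundary: cluster /kt/ — the longest permitted-onset suffix is /t/; onset = /t/, preceding coda = /k/.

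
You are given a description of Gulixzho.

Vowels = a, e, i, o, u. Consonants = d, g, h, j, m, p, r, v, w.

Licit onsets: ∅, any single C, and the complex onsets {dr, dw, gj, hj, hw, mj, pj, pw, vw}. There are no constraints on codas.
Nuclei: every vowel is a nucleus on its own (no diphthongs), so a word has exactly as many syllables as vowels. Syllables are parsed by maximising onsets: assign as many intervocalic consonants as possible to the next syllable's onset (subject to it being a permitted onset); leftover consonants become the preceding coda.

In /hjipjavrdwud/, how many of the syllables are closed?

Nuclei (vowels): i, a, u → 3 syllables.
σ1/σ2 boundary: cluster /pj/ — /pj/ is itself a permitted onset, so the whole cluster goes right; preceding coda = ∅.
σ2/σ3 boundary: /vrdw/ splits as /vr/ + /dw/ (/dw/ is the longest suffix that is a licit onset).
Result: hji.pjavr.dwud.
Classifying each syllable: /hji/ (open), /pjavr/ (closed), /dwud/ (closed).
Closed syllables: 2.

2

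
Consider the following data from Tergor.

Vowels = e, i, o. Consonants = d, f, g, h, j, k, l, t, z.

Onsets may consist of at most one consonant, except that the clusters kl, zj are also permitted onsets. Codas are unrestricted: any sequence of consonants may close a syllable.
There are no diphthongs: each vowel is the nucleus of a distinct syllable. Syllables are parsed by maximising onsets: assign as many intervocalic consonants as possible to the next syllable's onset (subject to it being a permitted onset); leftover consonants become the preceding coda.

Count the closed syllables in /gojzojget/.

3

Vowels present: o, o, e; each is a nucleus, giving 3 syllables.
V1 /o/ – V2 /o/: /jz/; trying suffixes from longest down, /z/ is the first permitted one, so coda /j/ | onset /z/.
V2 /o/ – V3 /e/: /jg/ — longest licit onset from the right is /g/, leaving /j/ as coda.
So the parse is goj.zoj.get.
Classifying each syllable: /goj/ (closed), /zoj/ (closed), /get/ (closed).
Closed syllables: 3.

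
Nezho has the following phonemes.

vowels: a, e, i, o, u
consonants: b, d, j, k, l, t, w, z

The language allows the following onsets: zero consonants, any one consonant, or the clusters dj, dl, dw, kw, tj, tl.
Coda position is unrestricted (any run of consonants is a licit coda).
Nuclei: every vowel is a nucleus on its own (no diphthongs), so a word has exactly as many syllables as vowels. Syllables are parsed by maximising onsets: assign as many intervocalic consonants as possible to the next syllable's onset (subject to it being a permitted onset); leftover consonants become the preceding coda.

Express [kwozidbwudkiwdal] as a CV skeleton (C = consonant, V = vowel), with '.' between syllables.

CCV.CVCC.CVC.CVC.CVC

Nuclei (vowels): o, i, u, i, a → 5 syllables.
σ1/σ2 boundary: /z/ is a single consonant, so it becomes the next onset.
σ2/σ3 boundary: /dbw/; trying suffixes from longest down, /w/ is the first permitted one, so coda /db/ | onset /w/.
σ3/σ4 boundary: /dk/; trying suffixes from longest down, /k/ is the first permitted one, so coda /d/ | onset /k/.
σ4/σ5 boundary: /wd/ — longest licit onset from the right is /d/, leaving /w/ as coda.
Result: kwo.zidb.wud.kiw.dal.
Mapping each syllable to C/V: /kwo/ → CCV, /zidb/ → CVCC, /wud/ → CVC, /kiw/ → CVC, /dal/ → CVC.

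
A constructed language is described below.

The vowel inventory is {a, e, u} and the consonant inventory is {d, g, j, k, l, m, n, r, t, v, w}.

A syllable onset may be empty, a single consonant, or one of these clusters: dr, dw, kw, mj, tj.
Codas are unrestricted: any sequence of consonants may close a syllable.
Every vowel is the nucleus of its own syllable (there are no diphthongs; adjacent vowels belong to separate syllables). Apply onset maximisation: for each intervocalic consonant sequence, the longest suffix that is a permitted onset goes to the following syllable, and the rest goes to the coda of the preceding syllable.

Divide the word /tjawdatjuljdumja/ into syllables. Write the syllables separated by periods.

Vowels present: a, a, u, u, a; each is a nucleus, giving 5 syllables.
/a…a/ gap (V1→V2): /wd/ splits as /w/ + /d/ (/d/ is the longest suffix that is a licit onset).
/a…u/ gap (V2→V3): /tj/ is a licit onset in full, so it all attaches to the next syllable.
/u…u/ gap (V3→V4): /ljd/; trying suffixes from longest down, /d/ is the first permitted one, so coda /lj/ | onset /d/.
/u…a/ gap (V4→V5): /mj/ — entire cluster is a permitted onset → onset /mj/, coda ∅.

tjaw.da.tjulj.du.mja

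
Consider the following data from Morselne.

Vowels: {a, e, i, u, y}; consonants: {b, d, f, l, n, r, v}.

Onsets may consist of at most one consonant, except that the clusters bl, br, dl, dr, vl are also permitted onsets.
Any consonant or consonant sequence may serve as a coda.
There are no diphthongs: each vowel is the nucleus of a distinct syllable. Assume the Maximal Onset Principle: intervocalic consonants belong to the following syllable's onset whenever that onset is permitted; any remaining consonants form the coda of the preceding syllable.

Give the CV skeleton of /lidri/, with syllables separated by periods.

Nuclei (vowels): i, i → 2 syllables.
V1 /i/ – V2 /i/: /dr/ is a licit onset in full, so it all attaches to the next syllable.
Putting it together: li.dri.
Mapping each syllable to C/V: /li/ → CV, /dri/ → CCV.

CV.CCV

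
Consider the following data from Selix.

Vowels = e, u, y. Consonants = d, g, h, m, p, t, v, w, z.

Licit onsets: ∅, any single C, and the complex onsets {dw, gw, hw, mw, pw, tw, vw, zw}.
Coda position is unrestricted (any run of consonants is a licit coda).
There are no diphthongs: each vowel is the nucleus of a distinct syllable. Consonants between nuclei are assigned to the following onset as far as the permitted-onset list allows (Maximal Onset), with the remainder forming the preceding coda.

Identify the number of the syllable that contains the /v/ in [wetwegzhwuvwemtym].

Vowels present: e, e, u, e, y; each is a nucleus, giving 5 syllables.
Between /e/ (V1) and /e/ (V2): /tw/ — entire cluster is a permitted onset → onset /tw/, coda ∅.
Between /e/ (V2) and /u/ (V3): cluster /gzhw/ — the longest permitted-onset suffix is /hw/; onset = /hw/, preceding coda = /gz/.
Between /u/ (V3) and /e/ (V4): /vw/ is a licit onset in full, so it all attaches to the next syllable.
Between /e/ (V4) and /y/ (V5): /mt/ — longest licit onset from the right is /t/, leaving /m/ as coda.
Result: we.twegz.hwu.vwem.tym.
The /v/ is in the onset of syllable 4 (/vwem/).

4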